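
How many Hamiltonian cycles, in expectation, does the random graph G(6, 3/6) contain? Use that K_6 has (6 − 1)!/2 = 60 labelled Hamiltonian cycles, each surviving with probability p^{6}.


K_6 has (6 − 1)!/2 = 60 labelled Hamiltonian cycles.
For each such Hamiltonian cycle H, let X_H = 1 if all 6 edges of H are present in G. Then P[X_H = 1] = p^{6} = (1/2)^{6} = 1/64.
By linearity of expectation: E[X] = Σ_H E[X_H] = 60 · p^{6} = 60 · 1/64 = 15/16.
Numerically: E[X] ≈ 0.9375.

E[X] = 60 · (1/2)^{6} = 15/16 ≈ 0.9375.


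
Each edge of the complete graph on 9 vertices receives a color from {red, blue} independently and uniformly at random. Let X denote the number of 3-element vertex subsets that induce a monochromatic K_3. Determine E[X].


Let X = Σ_S X_S over the C(9, 3) = 84 subsets S of size 3, where X_S = 1 if the K_3 on S is monochromatic.
For a fixed S, the K_3 on S has C(3, 2) = 3 edges. P[all 3 edges red] = (1/2)^3, and likewise for blue, so P[monochromatic] = 2·(1/2)^3 = 2^{1 − 3} = 1/4.
Summing: E[X] = C(9, 3) · 2^{1 − 3} = 84 · 1/4 = 21.
Numerically: E[X] ≈ 21.000000.

E[X] = C(9,3)·2^(1−C(3,2)) = 21 ≈ 21.000000.


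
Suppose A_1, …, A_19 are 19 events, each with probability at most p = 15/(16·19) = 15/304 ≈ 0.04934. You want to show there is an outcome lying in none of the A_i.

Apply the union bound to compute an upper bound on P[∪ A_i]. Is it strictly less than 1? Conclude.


Union bound: P[∪_{i=1}^{19} A_i] ≤ Σ_i P[A_i] ≤ 19·p = 19·(15/304) = 15/16.
Numerically: 15/16 ≈ 0.93750.
Is 15/16 < 1? YES.
Since P[∪ A_i] ≤ 15/16 < 1, the complement has P[∩ A_i^c] ≥ 1 − 15/16 = 1/16 > 0, so some outcome avoids every A_i.

19·p = 15/16 ≈ 0.93750; existence CERTIFIED by the union bound.


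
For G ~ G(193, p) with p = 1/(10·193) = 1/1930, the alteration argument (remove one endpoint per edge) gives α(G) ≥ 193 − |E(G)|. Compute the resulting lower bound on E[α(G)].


E[|E(G)|] = C(193, 2)·p = 18528 · (1/1930) = 48/5.
E[α(G)] ≥ n − E[|E(G)|] = 193 − 48/5 = 917/5.
Numerically: ≈ 183.400000.
(This is only a lower bound; the true E[α(G)] may be larger.)

E[α(G)] ≥ 917/5 ≈ 183.400000.


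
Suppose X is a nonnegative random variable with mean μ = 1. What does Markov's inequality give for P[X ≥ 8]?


μ = E[X] = 1, a = 8.
Markov: P[X ≥ 8] ≤ μ/a = (1)/8 = 1/8.
Numerically: ≈ 0.1250.
(Since a = 8 > μ = 1.0000, the bound 1/8 is < 1 and informative.)

P[X ≥ 8] ≤ 1/8 ≈ 0.1250.


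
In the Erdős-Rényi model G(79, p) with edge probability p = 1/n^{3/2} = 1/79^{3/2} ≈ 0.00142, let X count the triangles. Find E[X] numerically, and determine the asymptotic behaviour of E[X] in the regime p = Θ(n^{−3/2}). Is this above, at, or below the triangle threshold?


Number of potential triangles: C(79, 3) = 79079.
Each occurs with probability p³ ≈ (0.00142)³ ≈ 2.88854e-09.
By linearity: E[X] = C(79, 3)·p³ ≈ 79079 · 2.88854e-09 ≈ 0.000.
Since α = 3/2 > 1, p = c/n^{3/2} = o(1/n) is below the triangle threshold p ~ 1/n. Asymptotically E[X] ~ (c³/6)·n^{3(1−α)} = (1³/6)·n^{-1.5} → 0, so by Markov's inequality G has no triangles w.h.p.

E[X] ≈ 0.000; in regime p = Θ(1/n^{3/2}) E[X] tends to 0 (below the triangle threshold p ~ 1/n).


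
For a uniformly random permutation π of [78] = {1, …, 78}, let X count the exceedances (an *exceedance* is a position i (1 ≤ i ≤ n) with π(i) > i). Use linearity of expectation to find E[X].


Write X = Σ_{i=1}^{78} X_i, where X_i = 1_{π(i) > i}.
For each fixed i, π(i) is uniform over {1, …, 78} (marginal of a uniform permutation), so P[π(i) > i] = (n − i)/n. Summing: Σ_{i=1}^{78} (n − i)/n = (0 + 1 + … + 77)/78 = 78(78 − 1)/(2·78) = (78 − 1)/2.
Hence E[X] = Σ_{i=1}^{78} (78 − i)/78 = 77/2 ≈ 38.5000.

E[X] = 77/2 = 38.5000.


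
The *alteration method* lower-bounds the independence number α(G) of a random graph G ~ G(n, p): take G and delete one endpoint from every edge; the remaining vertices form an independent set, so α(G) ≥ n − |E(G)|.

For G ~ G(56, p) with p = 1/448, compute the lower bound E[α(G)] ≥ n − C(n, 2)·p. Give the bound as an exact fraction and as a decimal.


E[|E(G)|] = C(56, 2)·p = 1540 · (1/448) = 55/16.
E[α(G)] ≥ n − E[|E(G)|] = 56 − 55/16 = 841/16.
Numerically: ≈ 52.56250.
(This is only a lower bound; the true E[α(G)] may be larger.)

E[α(G)] ≥ 841/16 ≈ 52.56250.


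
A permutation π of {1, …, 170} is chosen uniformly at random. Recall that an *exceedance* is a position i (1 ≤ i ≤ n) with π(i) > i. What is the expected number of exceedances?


Write X = Σ_{i=1}^{170} X_i, where X_i = 1_{π(i) > i}.
For each fixed i, π(i) is uniform over {1, …, 170} (marginal of a uniform permutation), so P[π(i) > i] = (n − i)/n. Summing: Σ_{i=1}^{170} (n − i)/n = (0 + 1 + … + 169)/170 = 170(170 − 1)/(2·170) = (170 − 1)/2.
Hence E[X] = Σ_{i=1}^{170} (170 − i)/170 = 169/2 ≈ 84.500000.

E[X] = 169/2 = 84.500000.


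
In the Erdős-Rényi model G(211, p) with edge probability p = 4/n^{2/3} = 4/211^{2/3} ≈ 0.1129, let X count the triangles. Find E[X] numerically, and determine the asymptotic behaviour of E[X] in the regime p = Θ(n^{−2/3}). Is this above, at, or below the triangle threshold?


Number of potential triangles: C(211, 3) = 1543465.
Each occurs with probability p³ ≈ (0.1129)³ ≈ 1.437524e-03.
By linearity: E[X] = C(211, 3)·p³ ≈ 1543465 · 1.437524e-03 ≈ 2218.7678.
Since α = 2/3 < 1, p = c/n^{2/3} ≫ 1/n is above the triangle threshold p ~ 1/n. Asymptotically E[X] ~ (c³/6)·n^{3(1−α)} = (4³/6)·n^{1} → ∞; triangles are abundant w.h.p.

E[X] ≈ 2218.7678; in regime p = Θ(1/n^{2/3}) E[X] diverges (above the triangle threshold p ~ 1/n).


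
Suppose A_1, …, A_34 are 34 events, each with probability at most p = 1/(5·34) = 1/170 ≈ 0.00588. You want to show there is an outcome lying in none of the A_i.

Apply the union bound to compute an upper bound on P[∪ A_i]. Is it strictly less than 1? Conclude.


Union bound: P[∪_{i=1}^{34} A_i] ≤ Σ_i P[A_i] ≤ 34·p = 34·(1/170) = 1/5.
Numerically: 1/5 ≈ 0.20000.
Is 1/5 < 1? YES.
Since P[∪ A_i] ≤ 1/5 < 1, the complement has P[∩ A_i^c] ≥ 1 − 1/5 = 4/5 > 0, so some outcome avoids every A_i.

34·p = 1/5 ≈ 0.20000; existence CERTIFIED by the union bound.


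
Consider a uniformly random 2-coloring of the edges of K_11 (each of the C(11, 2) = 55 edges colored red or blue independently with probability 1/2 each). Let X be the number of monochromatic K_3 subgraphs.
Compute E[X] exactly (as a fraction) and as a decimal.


Let X = Σ_S X_S over the C(11, 3) = 165 subsets S of size 3, where X_S = 1 if the K_3 on S is monochromatic.
For a fixed S, the K_3 on S has C(3, 2) = 3 edges. P[all 3 edges red] = (1/2)^3, and likewise for blue, so P[monochromatic] = 2·(1/2)^3 = 2^{1 − 3} = 1/4.
Summing: E[X] = C(11, 3) · 2^{1 − 3} = 165 · 1/4 = 165/4.
Numerically: E[X] ≈ 41.2500.

E[X] = C(11,3)·2^(1−C(3,2)) = 165/4 ≈ 41.2500.


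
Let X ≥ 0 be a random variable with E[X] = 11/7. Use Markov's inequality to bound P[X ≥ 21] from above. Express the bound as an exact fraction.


μ = E[X] = 11/7, a = 21.
Markov: P[X ≥ 21] ≤ μ/a = (11/7)/21 = 11/147.
Numerically: ≈ 0.074830.
(Since a = 21 > μ = 1.571429, the bound 11/147 is < 1 and informative.)

P[X ≥ 21] ≤ 11/147 ≈ 0.074830.


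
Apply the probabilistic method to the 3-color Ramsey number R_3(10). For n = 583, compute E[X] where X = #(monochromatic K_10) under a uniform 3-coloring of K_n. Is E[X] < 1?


E[X] = C(583, 10) · 3^{1 − 45} = 1156690232601431494120 · 3^{−44} = 1156690232601431494120/984770902183611232881.
As a reduced fraction: E[X] = 1156690232601431494120/984770902183611232881 ≈ 1.1745780.
Is E[X] < 1? NO.
Since E[X] ≥ 1, the first-moment bound is inconclusive at n = 583; it does NOT by itself certify R_3(10) > 583.

E[X] = 1156690232601431494120/984770902183611232881 ≈ 1.1745780; E[X] ≥ 1; first-moment method inconclusive here.


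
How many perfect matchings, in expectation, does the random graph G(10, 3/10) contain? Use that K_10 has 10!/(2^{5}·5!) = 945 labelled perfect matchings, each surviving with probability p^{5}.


K_10 has 10!/(2^{5}·5!) = 945 labelled perfect matchings.
For each such perfect matching H, let X_H = 1 if all 5 edges of H are present in G. Then P[X_H = 1] = p^{5} = (3/10)^{5} = 243/100000.
Summing the indicators: E[X] = Σ_H E[X_H] = 945 · p^{5} = 945 · 243/100000 = 45927/20000.
Numerically: E[X] ≈ 2.3.

E[X] = 945 · (3/10)^{5} = 45927/20000 ≈ 2.3.


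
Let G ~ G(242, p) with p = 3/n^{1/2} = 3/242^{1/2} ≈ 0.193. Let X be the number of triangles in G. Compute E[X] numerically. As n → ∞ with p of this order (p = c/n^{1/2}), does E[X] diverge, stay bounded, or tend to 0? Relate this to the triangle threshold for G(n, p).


Number of potential triangles: C(242, 3) = 2332880.
Each occurs with probability p³ ≈ (0.193)³ ≈ 7.17201e-03.
By linearity: E[X] = C(242, 3)·p³ ≈ 2332880 · 7.17201e-03 ≈ 16731.432.
Since α = 1/2 < 1, p = c/n^{1/2} ≫ 1/n is above the triangle threshold p ~ 1/n. Asymptotically E[X] ~ (c³/6)·n^{3(1−α)} = (3³/6)·n^{1.5} → ∞; triangles are abundant w.h.p.

E[X] ≈ 16731.432; in regime p = Θ(1/n^{1/2}) E[X] diverges (above the triangle threshold p ~ 1/n).


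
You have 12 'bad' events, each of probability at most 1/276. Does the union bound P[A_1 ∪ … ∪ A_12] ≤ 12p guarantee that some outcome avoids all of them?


Union bound: P[∪_{i=1}^{12} A_i] ≤ Σ_i P[A_i] ≤ 12·p = 12·(1/276) = 1/23.
Numerically: 1/23 ≈ 0.0435.
Is 1/23 < 1? YES.
Since P[∪ A_i] ≤ 1/23 < 1, the complement has P[∩ A_i^c] ≥ 1 − 1/23 = 22/23 > 0, so some outcome avoids every A_i.

12·p = 1/23 ≈ 0.0435; existence CERTIFIED by the union bound.


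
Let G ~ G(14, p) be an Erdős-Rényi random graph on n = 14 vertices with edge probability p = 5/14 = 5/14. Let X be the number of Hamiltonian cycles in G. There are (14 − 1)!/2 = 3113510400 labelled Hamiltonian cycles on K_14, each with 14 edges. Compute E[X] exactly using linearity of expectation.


K_14 has (14 − 1)!/2 = 3113510400 labelled Hamiltonian cycles.
For each such Hamiltonian cycle H, let X_H = 1 if all 14 edges of H are present in G. Then P[X_H = 1] = p^{14} = (5/14)^{14} = 6103515625/11112006825558016.
By linearity of expectation: E[X] = Σ_H E[X_H] = 3113510400 · p^{14} = 3113510400 · 6103515625/11112006825558016 = 5302276611328125/3100448333024.
Numerically: E[X] ≈ 1710.2.

E[X] = 3113510400 · (5/14)^{14} = 5302276611328125/3100448333024 ≈ 1710.2.


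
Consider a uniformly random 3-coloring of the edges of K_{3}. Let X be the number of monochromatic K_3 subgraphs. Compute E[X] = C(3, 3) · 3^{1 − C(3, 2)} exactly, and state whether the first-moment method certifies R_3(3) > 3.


E[X] = C(3, 3) · 3^{1 − 3} = 1 · 3^{−2} = 1/9.
As a reduced fraction: E[X] = 1/9 ≈ 0.11111.
Is E[X] < 1? YES.
Since E[X] < 1, there exists a 3-coloring of K_{3} with no monochromatic K_3; hence R_3(3) > 3.

E[X] = 1/9 ≈ 0.11111; E[X] < 1, so R_3(3) > 3.


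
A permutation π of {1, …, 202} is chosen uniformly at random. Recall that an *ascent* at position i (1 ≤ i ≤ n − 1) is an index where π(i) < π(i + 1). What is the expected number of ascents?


Write X = Σ X_I over i = 1, …, 201, with X_I the indicator of one ascent.
There are 201 indicators.
For each fixed i, the pair (π(i), π(i+1)) is a uniformly random ordered pair of distinct values from {1, …, 202}; by symmetry P[π(i) < π(i+1)] = 1/2.
By linearity: E[X] = 201 · (1/2) = (202 − 1) · (1/2) = 201/2 ≈ 100.500000.

E[X] = 201/2 = 100.500000.


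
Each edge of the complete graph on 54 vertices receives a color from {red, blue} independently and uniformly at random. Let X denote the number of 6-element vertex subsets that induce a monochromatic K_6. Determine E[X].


Let X = Σ_S X_S over the C(54, 6) = 25827165 subsets S of size 6, where X_S = 1 if the K_6 on S is monochromatic.
For a fixed S, the K_6 on S has C(6, 2) = 15 edges. P[all 15 edges red] = (1/2)^15, and likewise for blue, so P[monochromatic] = 2·(1/2)^15 = 2^{1 − 15} = 1/16384.
Summing: E[X] = C(54, 6) · 2^{1 − 15} = 25827165 · 1/16384 = 25827165/16384.
Numerically: E[X] ≈ 1576.365.

E[X] = C(54,6)·2^(1−C(6,2)) = 25827165/16384 ≈ 1576.365.


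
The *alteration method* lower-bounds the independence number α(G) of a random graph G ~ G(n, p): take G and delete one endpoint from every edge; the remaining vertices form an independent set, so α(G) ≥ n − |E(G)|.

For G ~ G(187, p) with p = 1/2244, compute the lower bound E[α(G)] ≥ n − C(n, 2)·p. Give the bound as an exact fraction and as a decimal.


E[|E(G)|] = C(187, 2)·p = 17391 · (1/2244) = 31/4.
E[α(G)] ≥ n − E[|E(G)|] = 187 − 31/4 = 717/4.
Numerically: ≈ 179.250000.
(This is only a lower bound; the true E[α(G)] may be larger.)

E[α(G)] ≥ 717/4 ≈ 179.250000.


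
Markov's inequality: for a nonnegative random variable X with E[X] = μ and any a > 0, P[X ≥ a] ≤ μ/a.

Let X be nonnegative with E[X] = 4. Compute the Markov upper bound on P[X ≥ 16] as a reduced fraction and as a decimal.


μ = E[X] = 4, a = 16.
Markov: P[X ≥ 16] ≤ μ/a = (4)/16 = 1/4.
Numerically: ≈ 0.250000.
(Since a = 16 > μ = 4.000000, the bound 1/4 is < 1 and informative.)

P[X ≥ 16] ≤ 1/4 ≈ 0.250000.


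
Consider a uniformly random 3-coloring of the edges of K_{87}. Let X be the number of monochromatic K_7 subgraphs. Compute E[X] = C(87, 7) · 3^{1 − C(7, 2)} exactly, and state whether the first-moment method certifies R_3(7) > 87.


E[X] = C(87, 7) · 3^{1 − 21} = 5843355957 · 3^{−20} = 5843355957/3486784401.
As a reduced fraction: E[X] = 72140197/43046721 ≈ 1.6759.
Is E[X] < 1? NO.
Since E[X] ≥ 1, the first-moment bound is inconclusive at n = 87; it does NOT by itself certify R_3(7) > 87.

E[X] = 72140197/43046721 ≈ 1.6759; E[X] ≥ 1; first-moment method inconclusive here.


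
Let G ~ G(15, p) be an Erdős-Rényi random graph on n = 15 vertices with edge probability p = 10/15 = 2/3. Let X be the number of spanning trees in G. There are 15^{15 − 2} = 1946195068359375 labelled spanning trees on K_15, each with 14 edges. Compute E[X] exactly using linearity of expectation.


K_15 has 15^{15 − 2} = 1946195068359375 labelled spanning trees.
For each such spanning tree H, let X_H = 1 if all 14 edges of H are present in G. Then P[X_H = 1] = p^{14} = (2/3)^{14} = 16384/4782969.
By linearity: E[X] = Σ_H E[X_H] = 1946195068359375 · p^{14} = 1946195068359375 · 16384/4782969 = 20000000000000/3.
Numerically: E[X] ≈ 6.67e+12.

E[X] = 1946195068359375 · (2/3)^{14} = 20000000000000/3 ≈ 6.67e+12.


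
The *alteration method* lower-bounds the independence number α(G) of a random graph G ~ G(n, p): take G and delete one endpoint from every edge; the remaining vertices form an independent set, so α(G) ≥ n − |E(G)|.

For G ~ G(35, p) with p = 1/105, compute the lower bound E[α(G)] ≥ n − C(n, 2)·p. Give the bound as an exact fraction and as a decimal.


E[|E(G)|] = C(35, 2)·p = 595 · (1/105) = 17/3.
E[α(G)] ≥ n − E[|E(G)|] = 35 − 17/3 = 88/3.
Numerically: ≈ 29.333333.
(This is only a lower bound; the true E[α(G)] may be larger.)

E[α(G)] ≥ 88/3 ≈ 29.333333.


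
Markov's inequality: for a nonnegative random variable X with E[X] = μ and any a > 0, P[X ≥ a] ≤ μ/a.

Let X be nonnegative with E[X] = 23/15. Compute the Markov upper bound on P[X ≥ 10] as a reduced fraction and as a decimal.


μ = E[X] = 23/15, a = 10.
Markov: P[X ≥ 10] ≤ μ/a = (23/15)/10 = 23/150.
Numerically: ≈ 0.1533.
(Since a = 10 > μ = 1.5333, the bound 23/150 is < 1 and informative.)

P[X ≥ 10] ≤ 23/150 ≈ 0.1533.


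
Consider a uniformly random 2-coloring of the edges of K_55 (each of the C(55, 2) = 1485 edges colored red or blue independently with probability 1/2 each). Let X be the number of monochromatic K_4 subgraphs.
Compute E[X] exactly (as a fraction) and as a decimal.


Let X = Σ_S X_S over the C(55, 4) = 341055 subsets S of size 4, where X_S = 1 if the K_4 on S is monochromatic.
For a fixed S, the K_4 on S has C(4, 2) = 6 edges. P[all 6 edges red] = (1/2)^6, and likewise for blue, so P[monochromatic] = 2·(1/2)^6 = 2^{1 − 6} = 1/32.
By linearity: E[X] = C(55, 4) · 2^{1 − 6} = 341055 · 1/32 = 341055/32.
Numerically: E[X] ≈ 10657.96875.

E[X] = C(55,4)·2^(1−C(4,2)) = 341055/32 ≈ 10657.96875.


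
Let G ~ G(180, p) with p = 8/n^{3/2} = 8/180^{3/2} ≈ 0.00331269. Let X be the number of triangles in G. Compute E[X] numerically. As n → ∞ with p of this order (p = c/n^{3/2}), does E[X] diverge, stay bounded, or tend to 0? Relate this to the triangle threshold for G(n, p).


Number of potential triangles: C(180, 3) = 955860.
Each occurs with probability p³ ≈ (0.00331269)³ ≈ 3.63532872e-08.
By linearity: E[X] = C(180, 3)·p³ ≈ 955860 · 3.63532872e-08 ≈ 0.034749.
Since α = 3/2 > 1, p = c/n^{3/2} = o(1/n) is below the triangle threshold p ~ 1/n. Asymptotically E[X] ~ (c³/6)·n^{3(1−α)} = (8³/6)·n^{-1.5} → 0, so by Markov's inequality G has no triangles w.h.p.

E[X] ≈ 0.034749; in regime p = Θ(1/n^{3/2}) E[X] tends to 0 (below the triangle threshold p ~ 1/n).


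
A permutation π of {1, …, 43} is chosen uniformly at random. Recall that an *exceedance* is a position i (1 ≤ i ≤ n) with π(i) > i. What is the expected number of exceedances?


Write X = Σ_{i=1}^{43} X_i, where X_i = 1_{π(i) > i}.
For each fixed i, π(i) is uniform over {1, …, 43} (marginal of a uniform permutation), so P[π(i) > i] = (n − i)/n. Summing: Σ_{i=1}^{43} (n − i)/n = (0 + 1 + … + 42)/43 = 43(43 − 1)/(2·43) = (43 − 1)/2.
Hence E[X] = Σ_{i=1}^{43} (43 − i)/43 = 21 ≈ 21.000000.

E[X] = 21 = 21.000000.


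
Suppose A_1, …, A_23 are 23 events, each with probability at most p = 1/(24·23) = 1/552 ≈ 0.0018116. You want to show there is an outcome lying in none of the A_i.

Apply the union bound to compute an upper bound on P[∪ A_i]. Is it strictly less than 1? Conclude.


Union bound: P[∪_{i=1}^{23} A_i] ≤ Σ_i P[A_i] ≤ 23·p = 23·(1/552) = 1/24.
Numerically: 1/24 ≈ 0.0416667.
Is 1/24 < 1? YES.
Since P[∪ A_i] ≤ 1/24 < 1, the complement has P[∩ A_i^c] ≥ 1 − 1/24 = 23/24 > 0, so some outcome avoids every A_i.

23·p = 1/24 ≈ 0.0416667; existence CERTIFIED by the union bound.


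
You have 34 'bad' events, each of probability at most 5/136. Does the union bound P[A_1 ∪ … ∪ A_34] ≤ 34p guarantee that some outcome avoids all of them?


Union bound: P[∪_{i=1}^{34} A_i] ≤ Σ_i P[A_i] ≤ 34·p = 34·(5/136) = 5/4.
Numerically: 5/4 ≈ 1.250.
Is 5/4 < 1? NO.
Since the bound 5/4 is ≥ 1, the union bound is uninformative here; it does NOT by itself certify existence.

34·p = 5/4 ≈ 1.250; existence NOT certified by the union bound.


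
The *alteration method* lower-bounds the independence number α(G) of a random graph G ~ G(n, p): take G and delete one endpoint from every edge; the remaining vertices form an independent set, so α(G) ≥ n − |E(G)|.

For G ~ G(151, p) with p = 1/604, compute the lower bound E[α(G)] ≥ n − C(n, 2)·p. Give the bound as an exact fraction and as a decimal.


E[|E(G)|] = C(151, 2)·p = 11325 · (1/604) = 75/4.
E[α(G)] ≥ n − E[|E(G)|] = 151 − 75/4 = 529/4.
Numerically: ≈ 132.2500.
(This is only a lower bound; the true E[α(G)] may be larger.)

E[α(G)] ≥ 529/4 ≈ 132.2500.


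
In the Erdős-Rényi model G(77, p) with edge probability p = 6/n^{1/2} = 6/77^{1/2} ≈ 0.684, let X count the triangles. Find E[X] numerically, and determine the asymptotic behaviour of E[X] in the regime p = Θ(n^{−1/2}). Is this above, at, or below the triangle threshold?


Number of potential triangles: C(77, 3) = 73150.
Each occurs with probability p³ ≈ (0.684)³ ≈ 3.19682e-01.
By linearity: E[X] = C(77, 3)·p³ ≈ 73150 · 3.19682e-01 ≈ 23384.710.
Since α = 1/2 < 1, p = c/n^{1/2} ≫ 1/n is above the triangle threshold p ~ 1/n. Asymptotically E[X] ~ (c³/6)·n^{3(1−α)} = (6³/6)·n^{1.5} → ∞; triangles are abundant w.h.p.

E[X] ≈ 23384.710; in regime p = Θ(1/n^{1/2}) E[X] diverges (above the triangle threshold p ~ 1/n).


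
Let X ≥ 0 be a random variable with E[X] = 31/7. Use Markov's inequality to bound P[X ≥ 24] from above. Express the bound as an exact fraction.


μ = E[X] = 31/7, a = 24.
Markov: P[X ≥ 24] ≤ μ/a = (31/7)/24 = 31/168.
Numerically: ≈ 0.1845.
(Since a = 24 > μ = 4.4286, the bound 31/168 is < 1 and informative.)

P[X ≥ 24] ≤ 31/168 ≈ 0.1845.


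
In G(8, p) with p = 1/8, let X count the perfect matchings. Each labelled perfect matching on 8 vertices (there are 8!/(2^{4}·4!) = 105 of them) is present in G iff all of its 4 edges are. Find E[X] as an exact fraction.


K_8 has 8!/(2^{4}·4!) = 105 labelled perfect matchings.
For each such perfect matching H, let X_H = 1 if all 4 edges of H are present in G. Then P[X_H = 1] = p^{4} = (1/8)^{4} = 1/4096.
Summing the indicators: E[X] = Σ_H E[X_H] = 105 · p^{4} = 105 · 1/4096 = 105/4096.
Numerically: E[X] ≈ 0.025635.

E[X] = 105 · (1/8)^{4} = 105/4096 ≈ 0.025635.


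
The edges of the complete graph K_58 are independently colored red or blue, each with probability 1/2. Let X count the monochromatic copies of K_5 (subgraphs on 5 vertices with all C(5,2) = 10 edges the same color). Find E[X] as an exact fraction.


Let X = Σ_S X_S over the C(58, 5) = 4582116 subsets S of size 5, where X_S = 1 if the K_5 on S is monochromatic.
For a fixed S, the K_5 on S has C(5, 2) = 10 edges. P[all 10 edges red] = (1/2)^10, and likewise for blue, so P[monochromatic] = 2·(1/2)^10 = 2^{1 − 10} = 1/512.
Summing: E[X] = C(58, 5) · 2^{1 − 10} = 4582116 · 1/512 = 1145529/128.
Numerically: E[X] ≈ 8949.445312.

E[X] = C(58,5)·2^(1−C(5,2)) = 1145529/128 ≈ 8949.445312.


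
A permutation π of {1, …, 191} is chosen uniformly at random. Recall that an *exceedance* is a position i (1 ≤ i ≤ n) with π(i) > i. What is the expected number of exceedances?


Write X = Σ_{i=1}^{191} X_i, where X_i = 1_{π(i) > i}.
For each fixed i, π(i) is uniform over {1, …, 191} (marginal of a uniform permutation), so P[π(i) > i] = (n − i)/n. Summing: Σ_{i=1}^{191} (n − i)/n = (0 + 1 + … + 190)/191 = 191(191 − 1)/(2·191) = (191 − 1)/2.
Hence E[X] = Σ_{i=1}^{191} (191 − i)/191 = 95 ≈ 95.000000.

E[X] = 95 = 95.000000.


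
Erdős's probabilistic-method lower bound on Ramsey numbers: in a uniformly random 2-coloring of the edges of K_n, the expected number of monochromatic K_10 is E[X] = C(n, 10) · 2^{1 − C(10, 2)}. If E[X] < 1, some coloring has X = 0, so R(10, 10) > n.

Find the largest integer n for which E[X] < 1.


We need C(n, 10) · 2^{1 − 45} < 1, i.e. C(n, 10) < 2^{45 − 1} = 17592186044416.
Check values of n near the boundary:
  n = 98: C(98, 10) = 14005614014756; 14005614014756 < 17592186044416? YES
  n = 99: C(99, 10) = 15579278510796; 15579278510796 < 17592186044416? YES
  n = 100: C(100, 10) = 17310309456440; 17310309456440 < 17592186044416? YES
  n = 101: C(101, 10) = 19212541264840; 19212541264840 < 17592186044416? NO
The largest n with C(n, 10) < 17592186044416 is n = 100 (where E[X] = 2163788682055/2199023255552 ≈ 0.98398). Hence R(10, 10) > 100, i.e. R(10, 10) ≥ 101.

Largest n = 100; hence R(10, 10) > 100.


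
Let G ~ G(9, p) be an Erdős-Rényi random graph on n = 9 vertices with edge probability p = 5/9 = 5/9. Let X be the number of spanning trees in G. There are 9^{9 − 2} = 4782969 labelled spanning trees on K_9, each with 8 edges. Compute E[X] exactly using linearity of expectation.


K_9 has 9^{9 − 2} = 4782969 labelled spanning trees.
For each such spanning tree H, let X_H = 1 if all 8 edges of H are present in G. Then P[X_H = 1] = p^{8} = (5/9)^{8} = 390625/43046721.
By linearity: E[X] = Σ_H E[X_H] = 4782969 · p^{8} = 4782969 · 390625/43046721 = 390625/9.
Numerically: E[X] ≈ 4.34e+04.

E[X] = 4782969 · (5/9)^{8} = 390625/9 ≈ 4.34e+04.


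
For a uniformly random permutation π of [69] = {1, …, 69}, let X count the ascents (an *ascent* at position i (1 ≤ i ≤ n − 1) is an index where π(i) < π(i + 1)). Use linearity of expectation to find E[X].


Write X = Σ X_I over i = 1, …, 68, with X_I the indicator of one ascent.
There are 68 indicators.
For each fixed i, the pair (π(i), π(i+1)) is a uniformly random ordered pair of distinct values from {1, …, 69}; by symmetry P[π(i) < π(i+1)] = 1/2.
By linearity: E[X] = 68 · (1/2) = (69 − 1) · (1/2) = 34 ≈ 34.000.

E[X] = 34 = 34.000.


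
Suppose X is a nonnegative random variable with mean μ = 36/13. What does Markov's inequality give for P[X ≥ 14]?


μ = E[X] = 36/13, a = 14.
Markov: P[X ≥ 14] ≤ μ/a = (36/13)/14 = 18/91.
Numerically: ≈ 0.1978.
(Since a = 14 > μ = 2.7692, the bound 18/91 is < 1 and informative.)

P[X ≥ 14] ≤ 18/91 ≈ 0.1978.


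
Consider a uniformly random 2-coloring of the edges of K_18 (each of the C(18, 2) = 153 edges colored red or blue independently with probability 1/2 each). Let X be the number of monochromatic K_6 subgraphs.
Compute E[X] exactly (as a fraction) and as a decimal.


Let X = Σ_S X_S over the C(18, 6) = 18564 subsets S of size 6, where X_S = 1 if the K_6 on S is monochromatic.
For a fixed S, the K_6 on S has C(6, 2) = 15 edges. P[all 15 edges red] = (1/2)^15, and likewise for blue, so P[monochromatic] = 2·(1/2)^15 = 2^{1 − 15} = 1/16384.
Summing: E[X] = C(18, 6) · 2^{1 − 15} = 18564 · 1/16384 = 4641/4096.
Numerically: E[X] ≈ 1.133.

E[X] = C(18,6)·2^(1−C(6,2)) = 4641/4096 ≈ 1.133.


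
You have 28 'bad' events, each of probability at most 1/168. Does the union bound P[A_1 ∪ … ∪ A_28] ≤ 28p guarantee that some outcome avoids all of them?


Union bound: P[∪_{i=1}^{28} A_i] ≤ Σ_i P[A_i] ≤ 28·p = 28·(1/168) = 1/6.
Numerically: 1/6 ≈ 0.16667.
Is 1/6 < 1? YES.
Since P[∪ A_i] ≤ 1/6 < 1, the complement has P[∩ A_i^c] ≥ 1 − 1/6 = 5/6 > 0, so some outcome avoids every A_i.

28·p = 1/6 ≈ 0.16667; existence CERTIFIED by the union bound.


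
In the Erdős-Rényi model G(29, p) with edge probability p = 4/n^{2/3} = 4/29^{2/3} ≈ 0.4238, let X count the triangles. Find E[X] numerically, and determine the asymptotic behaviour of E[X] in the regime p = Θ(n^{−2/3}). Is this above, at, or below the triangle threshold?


Number of potential triangles: C(29, 3) = 3654.
Each occurs with probability p³ ≈ (0.4238)³ ≈ 7.609988e-02.
By linearity: E[X] = C(29, 3)·p³ ≈ 3654 · 7.609988e-02 ≈ 278.0690.
Since α = 2/3 < 1, p = c/n^{2/3} ≫ 1/n is above the triangle threshold p ~ 1/n. Asymptotically E[X] ~ (c³/6)·n^{3(1−α)} = (4³/6)·n^{1} → ∞; triangles are abundant w.h.p.

E[X] ≈ 278.0690; in regime p = Θ(1/n^{2/3}) E[X] diverges (above the triangle threshold p ~ 1/n).


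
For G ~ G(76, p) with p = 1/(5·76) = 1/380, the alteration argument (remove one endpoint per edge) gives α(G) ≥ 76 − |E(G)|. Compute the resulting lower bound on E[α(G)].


E[|E(G)|] = C(76, 2)·p = 2850 · (1/380) = 15/2.
E[α(G)] ≥ n − E[|E(G)|] = 76 − 15/2 = 137/2.
Numerically: ≈ 68.500000.
(This is only a lower bound; the true E[α(G)] may be larger.)

E[α(G)] ≥ 137/2 ≈ 68.500000.


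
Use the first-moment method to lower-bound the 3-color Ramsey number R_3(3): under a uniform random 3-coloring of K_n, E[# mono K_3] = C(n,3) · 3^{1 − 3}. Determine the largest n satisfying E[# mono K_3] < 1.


We need C(n, 3) · 3^{1 − 3} < 1, i.e. C(n, 3) < 3^{3 − 1} = 9.
Check values of n near the boundary:
  n = 3: C(3, 3) = 1; 1 < 9? YES
  n = 4: C(4, 3) = 4; 4 < 9? YES
  n = 5: C(5, 3) = 10; 10 < 9? NO
  n = 6: C(6, 3) = 20; 20 < 9? NO
  n = 7: C(7, 3) = 35; 35 < 9? NO
The largest n with C(n, 3) < 9 is n = 4 (where E[X] = 4/9 ≈ 0.444). Hence R_3(3) > 4, i.e. R_3(3) ≥ 5.

Largest n = 4; hence R_3(3) > 4.


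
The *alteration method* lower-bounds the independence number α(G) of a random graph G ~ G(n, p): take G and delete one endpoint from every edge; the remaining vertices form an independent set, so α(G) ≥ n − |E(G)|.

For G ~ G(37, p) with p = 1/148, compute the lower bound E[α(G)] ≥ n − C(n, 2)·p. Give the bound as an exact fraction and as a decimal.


E[|E(G)|] = C(37, 2)·p = 666 · (1/148) = 9/2.
E[α(G)] ≥ n − E[|E(G)|] = 37 − 9/2 = 65/2.
Numerically: ≈ 32.50000.
(This is only a lower bound; the true E[α(G)] may be larger.)

E[α(G)] ≥ 65/2 ≈ 32.50000.


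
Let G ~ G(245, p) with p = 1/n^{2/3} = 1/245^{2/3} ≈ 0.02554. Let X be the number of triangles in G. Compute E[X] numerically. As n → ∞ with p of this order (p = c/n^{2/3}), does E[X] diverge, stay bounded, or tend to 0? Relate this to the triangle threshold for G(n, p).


Number of potential triangles: C(245, 3) = 2421090.
Each occurs with probability p³ ≈ (0.02554)³ ≈ 1.665973e-05.
By linearity: E[X] = C(245, 3)·p³ ≈ 2421090 · 1.665973e-05 ≈ 40.3347.
Since α = 2/3 < 1, p = c/n^{2/3} ≫ 1/n is above the triangle threshold p ~ 1/n. Asymptotically E[X] ~ (c³/6)·n^{3(1−α)} = (1³/6)·n^{1} → ∞; triangles are abundant w.h.p.

E[X] ≈ 40.3347; in regime p = Θ(1/n^{2/3}) E[X] diverges (above the triangle threshold p ~ 1/n).


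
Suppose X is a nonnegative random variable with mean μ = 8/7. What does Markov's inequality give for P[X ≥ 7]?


μ = E[X] = 8/7, a = 7.
Markov: P[X ≥ 7] ≤ μ/a = (8/7)/7 = 8/49.
Numerically: ≈ 0.1633.
(Since a = 7 > μ = 1.1429, the bound 8/49 is < 1 and informative.)

P[X ≥ 7] ≤ 8/49 ≈ 0.1633.


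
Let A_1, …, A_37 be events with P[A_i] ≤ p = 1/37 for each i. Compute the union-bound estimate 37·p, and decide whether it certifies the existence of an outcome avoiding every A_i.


Union bound: P[∪_{i=1}^{37} A_i] ≤ Σ_i P[A_i] ≤ 37·p = 37·(1/37) = 1.
Numerically: 1 ≈ 1.000.
Is 1 < 1? NO.
Since the bound 1 is ≥ 1, the union bound is uninformative here; it does NOT by itself certify existence.

37·p = 1 ≈ 1.000; existence NOT certified by the union bound.


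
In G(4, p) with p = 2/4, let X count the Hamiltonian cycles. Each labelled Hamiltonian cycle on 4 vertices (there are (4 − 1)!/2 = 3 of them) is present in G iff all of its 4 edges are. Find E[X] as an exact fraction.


K_4 has (4 − 1)!/2 = 3 labelled Hamiltonian cycles.
For each such Hamiltonian cycle H, let X_H = 1 if all 4 edges of H are present in G. Then P[X_H = 1] = p^{4} = (1/2)^{4} = 1/16.
Summing the indicators: E[X] = Σ_H E[X_H] = 3 · p^{4} = 3 · 1/16 = 3/16.
Numerically: E[X] ≈ 0.1875.

E[X] = 3 · (1/2)^{4} = 3/16 ≈ 0.1875.


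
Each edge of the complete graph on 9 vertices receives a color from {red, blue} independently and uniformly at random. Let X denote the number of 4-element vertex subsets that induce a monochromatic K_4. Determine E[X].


Let X = Σ_S X_S over the C(9, 4) = 126 subsets S of size 4, where X_S = 1 if the K_4 on S is monochromatic.
For a fixed S, the K_4 on S has C(4, 2) = 6 edges. P[all 6 edges red] = (1/2)^6, and likewise for blue, so P[monochromatic] = 2·(1/2)^6 = 2^{1 − 6} = 1/32.
By linearity: E[X] = C(9, 4) · 2^{1 − 6} = 126 · 1/32 = 63/16.
Numerically: E[X] ≈ 3.93750.

E[X] = C(9,4)·2^(1−C(4,2)) = 63/16 ≈ 3.93750.


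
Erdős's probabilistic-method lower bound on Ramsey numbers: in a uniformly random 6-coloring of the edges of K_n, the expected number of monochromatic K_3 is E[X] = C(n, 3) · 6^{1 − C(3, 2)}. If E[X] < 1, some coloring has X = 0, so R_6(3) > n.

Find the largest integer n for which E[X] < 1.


We need C(n, 3) · 6^{1 − 3} < 1, i.e. C(n, 3) < 6^{3 − 1} = 36.
Check values of n near the boundary:
  n = 3: C(3, 3) = 1; 1 < 36? YES
  n = 4: C(4, 3) = 4; 4 < 36? YES
  n = 5: C(5, 3) = 10; 10 < 36? YES
  n = 6: C(6, 3) = 20; 20 < 36? YES
  n = 7: C(7, 3) = 35; 35 < 36? YES
  n = 8: C(8, 3) = 56; 56 < 36? NO
  n = 9: C(9, 3) = 84; 84 < 36? NO
The largest n with C(n, 3) < 36 is n = 7 (where E[X] = 35/36 ≈ 0.9722). Hence R_6(3) > 7, i.e. R_6(3) ≥ 8.

Largest n = 7; hence R_6(3) > 7.


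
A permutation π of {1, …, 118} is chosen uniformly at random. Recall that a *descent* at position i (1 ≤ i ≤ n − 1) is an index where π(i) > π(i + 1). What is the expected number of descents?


Write X = Σ X_I over i = 1, …, 117, with X_I the indicator of one descent.
There are 117 indicators.
For each fixed i, the pair (π(i), π(i+1)) is a uniformly random ordered pair of distinct values from {1, …, 118}; by symmetry P[π(i) > π(i+1)] = 1/2.
By linearity: E[X] = 117 · (1/2) = (118 − 1) · (1/2) = 117/2 ≈ 58.5000.

E[X] = 117/2 = 58.5000.


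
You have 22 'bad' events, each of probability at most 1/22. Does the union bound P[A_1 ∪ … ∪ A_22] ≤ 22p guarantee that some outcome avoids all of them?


Union bound: P[∪_{i=1}^{22} A_i] ≤ Σ_i P[A_i] ≤ 22·p = 22·(1/22) = 1.
Numerically: 1 ≈ 1.00000.
Is 1 < 1? NO.
Since the bound 1 is ≥ 1, the union bound is uninformative here; it does NOT by itself certify existence.

22·p = 1 ≈ 1.00000; existence NOT certified by the union bound.


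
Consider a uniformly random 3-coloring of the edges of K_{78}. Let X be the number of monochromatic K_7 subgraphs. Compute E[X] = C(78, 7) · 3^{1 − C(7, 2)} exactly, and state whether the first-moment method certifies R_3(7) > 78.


E[X] = C(78, 7) · 3^{1 − 21} = 2641902120 · 3^{−20} = 2641902120/3486784401.
As a reduced fraction: E[X] = 293544680/387420489 ≈ 0.758.
Is E[X] < 1? YES.
Since E[X] < 1, there exists a 3-coloring of K_{78} with no monochromatic K_7; hence R_3(7) > 78.

E[X] = 293544680/387420489 ≈ 0.758; E[X] < 1, so R_3(7) > 78.


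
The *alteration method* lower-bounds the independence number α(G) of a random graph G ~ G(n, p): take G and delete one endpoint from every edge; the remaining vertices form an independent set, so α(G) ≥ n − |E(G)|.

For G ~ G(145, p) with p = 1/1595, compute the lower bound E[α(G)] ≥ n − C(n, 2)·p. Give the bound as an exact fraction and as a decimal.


E[|E(G)|] = C(145, 2)·p = 10440 · (1/1595) = 72/11.
E[α(G)] ≥ n − E[|E(G)|] = 145 − 72/11 = 1523/11.
Numerically: ≈ 138.455.
(This is only a lower bound; the true E[α(G)] may be larger.)

E[α(G)] ≥ 1523/11 ≈ 138.455.


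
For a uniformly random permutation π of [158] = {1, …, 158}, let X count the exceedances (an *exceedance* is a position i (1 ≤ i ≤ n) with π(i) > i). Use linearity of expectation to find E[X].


Write X = Σ_{i=1}^{158} X_i, where X_i = 1_{π(i) > i}.
For each fixed i, π(i) is uniform over {1, …, 158} (marginal of a uniform permutation), so P[π(i) > i] = (n − i)/n. Summing: Σ_{i=1}^{158} (n − i)/n = (0 + 1 + … + 157)/158 = 158(158 − 1)/(2·158) = (158 − 1)/2.
Hence E[X] = Σ_{i=1}^{158} (158 − i)/158 = 157/2 ≈ 78.5000.

E[X] = 157/2 = 78.5000.


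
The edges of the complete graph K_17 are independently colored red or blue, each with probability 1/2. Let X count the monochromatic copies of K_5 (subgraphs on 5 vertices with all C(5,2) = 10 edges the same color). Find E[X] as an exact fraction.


Let X = Σ_S X_S over the C(17, 5) = 6188 subsets S of size 5, where X_S = 1 if the K_5 on S is monochromatic.
For a fixed S, the K_5 on S has C(5, 2) = 10 edges. P[all 10 edges red] = (1/2)^10, and likewise for blue, so P[monochromatic] = 2·(1/2)^10 = 2^{1 − 10} = 1/512.
By linearity: E[X] = C(17, 5) · 2^{1 − 10} = 6188 · 1/512 = 1547/128.
Numerically: E[X] ≈ 12.086.

E[X] = C(17,5)·2^(1−C(5,2)) = 1547/128 ≈ 12.086.


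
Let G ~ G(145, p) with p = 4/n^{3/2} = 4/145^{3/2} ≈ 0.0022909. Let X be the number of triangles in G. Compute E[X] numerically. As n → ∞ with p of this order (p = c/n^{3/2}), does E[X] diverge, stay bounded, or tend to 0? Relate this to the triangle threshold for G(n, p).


Number of potential triangles: C(145, 3) = 497640.
Each occurs with probability p³ ≈ (0.0022909)³ ≈ 1.2023308e-08.
By linearity: E[X] = C(145, 3)·p³ ≈ 497640 · 1.2023308e-08 ≈ 0.00598.
Since α = 3/2 > 1, p = c/n^{3/2} = o(1/n) is below the triangle threshold p ~ 1/n. Asymptotically E[X] ~ (c³/6)·n^{3(1−α)} = (4³/6)·n^{-1.5} → 0, so by Markov's inequality G has no triangles w.h.p.

E[X] ≈ 0.00598; in regime p = Θ(1/n^{3/2}) E[X] tends to 0 (below the triangle threshold p ~ 1/n).


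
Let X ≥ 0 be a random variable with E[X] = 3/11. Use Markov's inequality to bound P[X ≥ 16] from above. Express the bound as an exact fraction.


μ = E[X] = 3/11, a = 16.
Markov: P[X ≥ 16] ≤ μ/a = (3/11)/16 = 3/176.
Numerically: ≈ 0.017045.
(Since a = 16 > μ = 0.272727, the bound 3/176 is < 1 and informative.)

P[X ≥ 16] ≤ 3/176 ≈ 0.017045.


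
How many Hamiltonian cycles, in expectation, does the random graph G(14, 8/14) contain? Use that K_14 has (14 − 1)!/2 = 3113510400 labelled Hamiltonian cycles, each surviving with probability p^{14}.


K_14 has (14 − 1)!/2 = 3113510400 labelled Hamiltonian cycles.
For each such Hamiltonian cycle H, let X_H = 1 if all 14 edges of H are present in G. Then P[X_H = 1] = p^{14} = (4/7)^{14} = 268435456/678223072849.
By linearity of expectation: E[X] = Σ_H E[X_H] = 3113510400 · p^{14} = 3113510400 · 268435456/678223072849 = 119396654854963200/96889010407.
Numerically: E[X] ≈ 1.232e+06.

E[X] = 3113510400 · (4/7)^{14} = 119396654854963200/96889010407 ≈ 1.232e+06.


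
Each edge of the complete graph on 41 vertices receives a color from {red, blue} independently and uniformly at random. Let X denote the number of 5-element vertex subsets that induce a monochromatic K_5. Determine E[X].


Let X = Σ_S X_S over the C(41, 5) = 749398 subsets S of size 5, where X_S = 1 if the K_5 on S is monochromatic.
For a fixed S, the K_5 on S has C(5, 2) = 10 edges. P[all 10 edges red] = (1/2)^10, and likewise for blue, so P[monochromatic] = 2·(1/2)^10 = 2^{1 − 10} = 1/512.
By linearity: E[X] = C(41, 5) · 2^{1 − 10} = 749398 · 1/512 = 374699/256.
Numerically: E[X] ≈ 1463.6680.

E[X] = C(41,5)·2^(1−C(5,2)) = 374699/256 ≈ 1463.6680.


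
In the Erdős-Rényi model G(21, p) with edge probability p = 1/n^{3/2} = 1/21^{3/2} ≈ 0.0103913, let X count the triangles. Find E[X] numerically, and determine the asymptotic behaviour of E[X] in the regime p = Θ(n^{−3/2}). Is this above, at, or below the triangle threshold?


Number of potential triangles: C(21, 3) = 1330.
Each occurs with probability p³ ≈ (0.0103913)³ ≈ 1.12205249e-06.
By linearity: E[X] = C(21, 3)·p³ ≈ 1330 · 1.12205249e-06 ≈ 0.001492.
Since α = 3/2 > 1, p = c/n^{3/2} = o(1/n) is below the triangle threshold p ~ 1/n. Asymptotically E[X] ~ (c³/6)·n^{3(1−α)} = (1³/6)·n^{-1.5} → 0, so by Markov's inequality G has no triangles w.h.p.

E[X] ≈ 0.001492; in regime p = Θ(1/n^{3/2}) E[X] tends to 0 (below the triangle threshold p ~ 1/n).


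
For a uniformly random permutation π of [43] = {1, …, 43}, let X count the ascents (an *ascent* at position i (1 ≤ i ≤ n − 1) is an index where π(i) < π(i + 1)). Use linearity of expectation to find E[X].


Write X = Σ X_I over i = 1, …, 42, with X_I the indicator of one ascent.
There are 42 indicators.
For each fixed i, the pair (π(i), π(i+1)) is a uniformly random ordered pair of distinct values from {1, …, 43}; by symmetry P[π(i) < π(i+1)] = 1/2.
By linearity: E[X] = 42 · (1/2) = (43 − 1) · (1/2) = 21 ≈ 21.0000.

E[X] = 21 = 21.0000.


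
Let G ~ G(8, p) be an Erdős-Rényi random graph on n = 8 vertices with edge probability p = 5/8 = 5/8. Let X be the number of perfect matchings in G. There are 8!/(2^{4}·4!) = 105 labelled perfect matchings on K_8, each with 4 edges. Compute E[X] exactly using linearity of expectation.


K_8 has 8!/(2^{4}·4!) = 105 labelled perfect matchings.
For each such perfect matching H, let X_H = 1 if all 4 edges of H are present in G. Then P[X_H = 1] = p^{4} = (5/8)^{4} = 625/4096.
Summing the indicators: E[X] = Σ_H E[X_H] = 105 · p^{4} = 105 · 625/4096 = 65625/4096.
Numerically: E[X] ≈ 16.0217.

E[X] = 105 · (5/8)^{4} = 65625/4096 ≈ 16.0217.
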